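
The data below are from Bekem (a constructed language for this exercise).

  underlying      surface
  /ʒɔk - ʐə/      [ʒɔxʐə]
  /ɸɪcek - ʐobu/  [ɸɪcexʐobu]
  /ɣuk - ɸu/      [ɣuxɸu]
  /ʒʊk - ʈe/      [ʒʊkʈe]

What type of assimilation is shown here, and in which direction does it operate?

Comparing underlying and surface forms, /k/ → [x] is the alternation; the neighbouring /ʐ/ is constant.
/k/ is a stop while /ʐ/ is a fricative; the output [x] is a fricative, matching the trigger — so the feature that spreads is manner.
Place and voice are unchanged, so the assimilation is partial, not total.
Checking the remaining alternation: /k/ → [x] before /ɸ/ (stop → fricative, matching a fricative) — only manner changes, and always toward the following segment.
Nothing changes in [ʒʊkʈe]: there the adjacent consonants already agree in manner (/k/ and /ʈ/ are both stops), so this form is consistent with the same rule.
The trigger is the following segment, so the direction is regressive (anticipatory).

regressive manner assimilation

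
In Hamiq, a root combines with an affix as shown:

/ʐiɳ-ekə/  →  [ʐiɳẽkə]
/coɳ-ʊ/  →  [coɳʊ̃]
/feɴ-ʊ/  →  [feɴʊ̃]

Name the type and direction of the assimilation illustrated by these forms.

The vowel /e/ surfaces as nasalised [ẽ] next to the preceding nasal /ɳ/ — it has acquired the [+nasal] feature of its neighbour.
The other forms show the same pattern: /ʊ/ → [ʊ̃] after /ɳ/; /ʊ/ → [ʊ̃] after /ɴ/ — each time a vowel is nasalised next to a preceding nasal.
Because the conditioning nasal is to the left of the vowel that changes, the process is progressive (perseverative).

progressive nasality assimilation (vowel nasalisation)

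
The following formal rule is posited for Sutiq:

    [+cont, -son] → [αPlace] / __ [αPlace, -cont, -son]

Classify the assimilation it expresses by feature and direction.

regressive place assimilation

The shared variable α links the value of the place features (abbreviated [Place]) on the target to the same value on the neighbouring segment, so place is the feature that assimilates.
The conditioning segment sits to the right of the focus bar, meaning the trigger follows the segment that changes — regressive assimilation.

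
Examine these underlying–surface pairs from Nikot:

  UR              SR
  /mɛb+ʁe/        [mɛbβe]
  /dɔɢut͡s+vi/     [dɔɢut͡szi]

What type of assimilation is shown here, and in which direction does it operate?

progressive place assimilation

The segment that alternates is /ʁ/, which surfaces as [β] when adjacent to /b/.
/ʁ/ is uvular while /b/ is bilabial; the output [β] is bilabial, matching the trigger — so the feature that spreads is place.
Manner and voice are unchanged, so the assimilation is partial, not total.
Checking the remaining alternation: /v/ → [z] after /t͡s/ (labiodental → alveolar, matching alveolar) — only place changes, and always toward the preceding segment.
The trigger is the preceding segment, so the direction is progressive (perseverative).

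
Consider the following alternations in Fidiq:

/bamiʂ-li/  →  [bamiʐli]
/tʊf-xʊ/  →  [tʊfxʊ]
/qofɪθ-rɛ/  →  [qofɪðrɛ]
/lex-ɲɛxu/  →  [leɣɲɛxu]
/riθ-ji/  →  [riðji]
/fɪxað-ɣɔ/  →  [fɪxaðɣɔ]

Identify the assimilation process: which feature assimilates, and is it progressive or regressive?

regressive voicing assimilation

Underlying /ʂ/ is realised as [ʐ] next to /l/; /l/ itself does not change.
The change voiceless → voiced matches the voicing of the following /l/, identifying this as voicing assimilation.
Place and manner are unchanged, so the assimilation is partial, not total.
Checking the remaining alternations: /θ/ → [ð] before /r/ (voiceless → voiced, matching voiced); /x/ → [ɣ] before /ɲ/ (voiceless → voiced, matching voiced); /θ/ → [ð] before /j/ (voiceless → voiced, matching voiced) — only voicing changes, and always toward the following segment.
No alternation appears in [tʊfxʊ], [fɪxaðɣɔ]: there the adjacent consonants already agree in voicing (/f/ and /x/ are both voiceless; /ð/ and /ɣ/ are both voiced), so these forms are consistent with the same rule.
Since the segment that changes precedes the conditioning segment, the assimilation is regressive.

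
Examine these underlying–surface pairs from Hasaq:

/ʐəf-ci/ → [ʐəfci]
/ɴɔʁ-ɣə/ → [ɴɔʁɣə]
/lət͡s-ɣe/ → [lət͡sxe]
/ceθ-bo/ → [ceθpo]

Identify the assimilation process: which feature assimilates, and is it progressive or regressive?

The segment that alternates is /ɣ/, which surfaces as [x] when adjacent to /t͡s/.
/ɣ/ is voiced while /t͡s/ is voiceless; the output [x] is voiceless, matching the trigger — so the feature that spreads is voicing.
Place and manner are unchanged, so the assimilation is partial, not total.
The other alternating form patterns the same way: /b/ → [p] after /θ/ (voiced → voiceless, matching voiceless) — only voicing changes, and always toward the preceding segment.
Nothing changes in [ʐəfci], [ɴɔʁɣə]: there the adjacent consonants already agree in voicing (/c/ and /f/ are both voiceless; /ɣ/ and /ʁ/ are both voiced), so these forms are consistent with the same rule.
Since the segment that changes follows the conditioning segment, the assimilation is progressive.

progressive voicing assimilation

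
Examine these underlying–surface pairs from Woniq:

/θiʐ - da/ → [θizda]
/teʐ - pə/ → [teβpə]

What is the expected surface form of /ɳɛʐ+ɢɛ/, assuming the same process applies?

The data show regressive place assimilation: /ʐ/ → [z] before /d/; /ʐ/ → [β] before /p/. In each pair only place changes, matching the following consonant, while manner and voice stay constant.
/ʐ/ is a voiced retroflex fricative. The following trigger /ɢ/ is uvular, so /ʐ/ must become uvular as well.
A voiced uvular fricative is [ʁ], so the surface segment is [ʁ].

[ɳɛʁɢɛ]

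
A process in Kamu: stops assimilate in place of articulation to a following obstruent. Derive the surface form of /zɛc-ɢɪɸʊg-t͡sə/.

The rule targets /c/ (voiceless palatal stop), which sits before the trigger /ɢ/ (uvular).
A voiceless uvular stop is [q], so the surface segment is [q].
At the second juncture, /g/ likewise becomes [d] adjacent to /t͡s/.

[zɛqɢɪɸʊdt͡sə]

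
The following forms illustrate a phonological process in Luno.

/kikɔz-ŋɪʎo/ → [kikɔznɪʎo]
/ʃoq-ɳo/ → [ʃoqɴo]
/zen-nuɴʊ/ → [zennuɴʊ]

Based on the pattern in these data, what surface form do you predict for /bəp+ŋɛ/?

The data show progressive place assimilation: /ŋ/ → [n] after /z/; /ɳ/ → [ɴ] after /q/. In each pair only place changes, matching the preceding consonant, while manner and voice stay constant.
No alternation appears in [zennuɴʊ]: there the adjacent consonants already agree in place (/n/ and /n/ are both alveolar), so this form is consistent with the same rule.
The rule targets /ŋ/ (voiced velar nasal), which sits after the trigger /p/ (bilabial).
A voiced bilabial nasal is [m], so the surface segment is [m].

[bəpmɛ]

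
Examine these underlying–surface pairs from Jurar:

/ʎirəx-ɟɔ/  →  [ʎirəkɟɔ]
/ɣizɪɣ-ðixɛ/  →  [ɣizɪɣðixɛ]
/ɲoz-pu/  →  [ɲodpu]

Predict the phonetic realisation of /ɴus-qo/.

[ɴutqo]

The data show regressive manner assimilation: /x/ → [k] before /ɟ/; /z/ → [d] before /p/. In each pair only manner changes, matching the following consonant, while place and voice stay constant.
No alternation appears in [ɣizɪɣðixɛ]: there the adjacent consonants already agree in manner (/ɣ/ and /ð/ are both fricatives), so this form is consistent with the same rule.
/s/ is a voiceless alveolar fricative. The following trigger /q/ is a stop, so /s/ must become a stop as well.
A voiceless alveolar stop is [t], so the surface segment is [t].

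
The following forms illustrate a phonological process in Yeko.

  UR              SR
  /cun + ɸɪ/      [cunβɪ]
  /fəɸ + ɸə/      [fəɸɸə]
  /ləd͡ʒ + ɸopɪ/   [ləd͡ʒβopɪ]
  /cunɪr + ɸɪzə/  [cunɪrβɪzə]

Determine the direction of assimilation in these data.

Underlying /ɸ/ is realised as [β] next to /n/; /n/ itself does not change.
The change voiceless → voiced matches the voicing of the preceding /n/, identifying this as voicing assimilation.
The other alternating forms pattern the same way: /ɸ/ → [β] after /d͡ʒ/ (voiceless → voiced, matching voiced); /ɸ/ → [β] after /r/ (voiceless → voiced, matching voiced) — only voicing changes, and always toward the preceding segment.
Nothing changes in [fəɸɸə]: there the adjacent consonants already agree in voicing (/ɸ/ and /ɸ/ are both voiceless), so this form is consistent with the same rule.
Since the segment that changes follows the conditioning segment, the assimilation is progressive.

progressive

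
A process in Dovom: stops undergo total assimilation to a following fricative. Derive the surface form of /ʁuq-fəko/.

/q/ is the segment targeted by the rule; it sits immediately before /f/, so it assimilates completely and surfaces as [f].

[ʁuffəko]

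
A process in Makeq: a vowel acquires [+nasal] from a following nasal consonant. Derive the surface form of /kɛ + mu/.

[kɛ̃mu]

/ɛ/ sits next to the nasal /m/ and is therefore nasalised to [ɛ̃].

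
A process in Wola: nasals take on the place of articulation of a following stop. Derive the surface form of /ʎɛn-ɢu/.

The rule targets /n/ (voiced alveolar nasal), which sits before the trigger /ɢ/ (uvular).
Changing only its place to uvular gives [ɴ] — the voiced uvular nasal.

[ʎɛɴɢu]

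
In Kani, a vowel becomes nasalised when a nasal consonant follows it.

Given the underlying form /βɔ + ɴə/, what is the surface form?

/ɔ/ sits next to the nasal /ɴ/ and is therefore nasalised to [ɔ̃].

[βɔ̃ɴə]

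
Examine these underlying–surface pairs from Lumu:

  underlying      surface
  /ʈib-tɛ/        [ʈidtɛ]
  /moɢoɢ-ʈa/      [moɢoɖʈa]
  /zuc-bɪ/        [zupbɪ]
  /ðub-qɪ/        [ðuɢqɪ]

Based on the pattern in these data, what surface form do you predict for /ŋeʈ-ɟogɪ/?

[ŋecɟogɪ]

The data show regressive place assimilation: /b/ → [d] before /t/; /ɢ/ → [ɖ] before /ʈ/; /c/ → [p] before /b/; /b/ → [ɢ] before /q/. In each pair only place changes, matching the following consonant, while manner and voice stay constant.
/ʈ/ is a voiceless retroflex stop. The following trigger /ɟ/ is palatal, so /ʈ/ must become palatal as well.
The voiceless palatal stop is [c], so /ʈ/ → [c].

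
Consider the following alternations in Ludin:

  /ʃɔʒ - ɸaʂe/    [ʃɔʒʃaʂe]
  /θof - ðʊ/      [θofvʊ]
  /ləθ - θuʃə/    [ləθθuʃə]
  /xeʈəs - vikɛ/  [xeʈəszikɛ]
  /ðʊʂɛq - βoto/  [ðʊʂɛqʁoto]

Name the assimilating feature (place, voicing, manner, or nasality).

Comparing underlying and surface forms, /ɸ/ → [ʃ] is the alternation; the neighbouring /ʒ/ is constant.
The change bilabial → postalveolar matches the place of the preceding /ʒ/, identifying this as place assimilation.
Checking the remaining alternations: /ð/ → [v] after /f/ (dental → labiodental, matching labiodental); /v/ → [z] after /s/ (labiodental → alveolar, matching alveolar); /β/ → [ʁ] after /q/ (bilabial → uvular, matching uvular) — only place changes, and always toward the preceding segment.
No alternation appears in [ləθθuʃə]: there the adjacent consonants already agree in place (/θ/ and /θ/ are both dental), so this form is consistent with the same rule.

place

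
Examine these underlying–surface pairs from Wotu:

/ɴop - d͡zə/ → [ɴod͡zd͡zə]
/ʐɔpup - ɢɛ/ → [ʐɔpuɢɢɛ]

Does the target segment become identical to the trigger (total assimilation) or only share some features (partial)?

The segment that alternates is /p/, which surfaces as [d͡z] when adjacent to /d͡z/.
The output [d͡z] is identical to the trigger /d͡z/ — every feature (place, manner, voicing) has been copied — so this is total assimilation.
The remaining alternation confirms this: /p/ → [ɢ] before /ɢ/ — in each case the output is a copy of the following consonant.

total assimilation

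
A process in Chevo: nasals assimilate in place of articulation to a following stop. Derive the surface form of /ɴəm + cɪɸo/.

[ɴəɲcɪɸo]

The rule targets /m/ (voiced bilabial nasal), which sits before the trigger /c/ (palatal).
A voiced palatal nasal is [ɲ], so the surface segment is [ɲ].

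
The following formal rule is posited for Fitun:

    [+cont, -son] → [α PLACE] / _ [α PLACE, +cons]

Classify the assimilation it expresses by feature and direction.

regressive place assimilation

The shared variable α links the value of the place features (abbreviated [PLACE]) on the target to the same value on the neighbouring segment, so place is the feature that assimilates.
Since the environment is written after the underscore, the trigger follows the target; the direction is regressive.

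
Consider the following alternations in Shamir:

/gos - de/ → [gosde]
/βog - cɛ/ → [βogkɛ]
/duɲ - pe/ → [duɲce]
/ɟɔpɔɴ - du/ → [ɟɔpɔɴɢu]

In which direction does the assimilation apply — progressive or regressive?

progressive

Comparing underlying and surface forms, /c/ → [k] is the alternation; the neighbouring /g/ is constant.
The change palatal → velar matches the place of the preceding /g/, identifying this as place assimilation.
Checking the remaining alternations: /p/ → [c] after /ɲ/ (bilabial → palatal, matching palatal); /d/ → [ɢ] after /ɴ/ (alveolar → uvular, matching uvular) — only place changes, and always toward the preceding segment.
No alternation appears in [gosde]: there the adjacent consonants already agree in place (/d/ and /s/ are both alveolar), so this form is consistent with the same rule.
The trigger is the preceding segment, so the direction is progressive (perseverative).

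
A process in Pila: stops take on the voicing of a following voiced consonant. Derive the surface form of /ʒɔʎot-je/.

/t/ is a voiceless alveolar stop. The following trigger /j/ is voiced, so /t/ must become voiced as well.
A voiced alveolar stop is [d], so the surface segment is [d].

[ʒɔʎodje]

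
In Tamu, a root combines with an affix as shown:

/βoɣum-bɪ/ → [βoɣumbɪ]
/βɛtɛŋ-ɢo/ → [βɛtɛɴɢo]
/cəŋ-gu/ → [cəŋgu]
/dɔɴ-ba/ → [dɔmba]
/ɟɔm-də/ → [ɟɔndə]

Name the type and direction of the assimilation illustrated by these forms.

regressive place assimilation

Comparing underlying and surface forms, /ŋ/ → [ɴ] is the alternation; the neighbouring /ɢ/ is constant.
/ŋ/ is velar while /ɢ/ is uvular; the output [ɴ] is uvular, matching the trigger — so the feature that spreads is place.
Manner and voice are unchanged, so the assimilation is partial, not total.
Checking the remaining alternations: /ɴ/ → [m] before /b/ (uvular → bilabial, matching bilabial); /m/ → [n] before /d/ (bilabial → alveolar, matching alveolar) — only place changes, and always toward the following segment.
No alternation appears in [βoɣumbɪ], [cəŋgu]: there the adjacent consonants already agree in place (/m/ and /b/ are both bilabial; /ŋ/ and /g/ are both velar), so these forms are consistent with the same rule.
Since the segment that changes precedes the conditioning segment, the assimilation is regressive.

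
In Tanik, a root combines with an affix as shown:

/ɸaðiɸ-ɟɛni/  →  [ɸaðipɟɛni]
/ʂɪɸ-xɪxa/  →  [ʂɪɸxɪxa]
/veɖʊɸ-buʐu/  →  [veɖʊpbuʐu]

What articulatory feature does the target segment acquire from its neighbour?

manner

The segment that alternates is /ɸ/, which surfaces as [p] when adjacent to /ɟ/.
/ɸ/ is a fricative while /ɟ/ is a stop; the output [p] is a stop, matching the trigger — so the feature that spreads is manner.
Checking the remaining alternation: /ɸ/ → [p] before /b/ (fricative → stop, matching a stop) — only manner changes, and always toward the following segment.
Nothing changes in [ʂɪɸxɪxa]: there the adjacent consonants already agree in manner (/ɸ/ and /x/ are both fricatives), so this form is consistent with the same rule.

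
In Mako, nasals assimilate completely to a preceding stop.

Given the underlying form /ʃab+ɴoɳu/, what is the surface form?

/ɴ/ is the segment targeted by the rule; it sits immediately after /b/, so it assimilates completely and surfaces as [b].

[ʃabboɳu]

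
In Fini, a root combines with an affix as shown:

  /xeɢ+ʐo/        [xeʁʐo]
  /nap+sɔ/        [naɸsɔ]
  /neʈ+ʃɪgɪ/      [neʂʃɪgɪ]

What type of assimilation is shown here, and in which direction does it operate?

regressive manner assimilation

The segment that alternates is /ɢ/, which surfaces as [ʁ] when adjacent to /ʐ/.
The change stop → fricative matches the manner of the following /ʐ/, identifying this as manner assimilation.
Place and voice are unchanged, so the assimilation is partial, not total.
The other alternating forms pattern the same way: /p/ → [ɸ] before /s/ (stop → fricative, matching a fricative); /ʈ/ → [ʂ] before /ʃ/ (stop → fricative, matching a fricative) — only manner changes, and always toward the following segment.
Since the segment that changes precedes the conditioning segment, the assimilation is regressive.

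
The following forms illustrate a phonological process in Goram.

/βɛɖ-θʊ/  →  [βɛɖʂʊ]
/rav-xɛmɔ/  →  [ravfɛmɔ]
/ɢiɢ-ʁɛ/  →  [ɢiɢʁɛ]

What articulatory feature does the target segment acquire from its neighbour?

Comparing underlying and surface forms, /θ/ → [ʂ] is the alternation; the neighbouring /ɖ/ is constant.
The change dental → retroflex matches the place of the preceding /ɖ/, identifying this as place assimilation.
Checking the remaining alternation: /x/ → [f] after /v/ (velar → labiodental, matching labiodental) — only place changes, and always toward the preceding segment.
No alternation appears in [ɢiɢʁɛ]: there the adjacent consonants already agree in place (/ʁ/ and /ɢ/ are both uvular), so this form is consistent with the same rule.

place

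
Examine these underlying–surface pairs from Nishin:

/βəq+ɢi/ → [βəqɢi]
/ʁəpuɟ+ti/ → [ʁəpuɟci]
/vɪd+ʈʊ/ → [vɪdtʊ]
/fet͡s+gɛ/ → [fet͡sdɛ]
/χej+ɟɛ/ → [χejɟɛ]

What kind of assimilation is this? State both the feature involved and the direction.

The segment that alternates is /t/, which surfaces as [c] when adjacent to /ɟ/.
/t/ is alveolar while /ɟ/ is palatal; the output [c] is palatal, matching the trigger — so the feature that spreads is place.
Manner and voice are unchanged, so the assimilation is partial, not total.
The other alternating forms pattern the same way: /ʈ/ → [t] after /d/ (retroflex → alveolar, matching alveolar); /g/ → [d] after /t͡s/ (velar → alveolar, matching alveolar) — only place changes, and always toward the preceding segment.
Nothing changes in [βəqɢi], [χejɟɛ]: there the adjacent consonants already agree in place (/ɢ/ and /q/ are both uvular; /ɟ/ and /j/ are both palatal), so these forms are consistent with the same rule.
The trigger is the preceding segment, so the direction is progressive (perseverative).

progressive place assimilation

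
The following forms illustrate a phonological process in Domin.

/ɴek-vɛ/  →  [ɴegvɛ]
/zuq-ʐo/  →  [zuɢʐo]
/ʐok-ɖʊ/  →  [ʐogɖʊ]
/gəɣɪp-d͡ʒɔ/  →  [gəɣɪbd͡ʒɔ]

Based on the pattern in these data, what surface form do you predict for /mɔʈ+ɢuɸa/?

The data show regressive voicing assimilation: /k/ → [g] before /v/; /q/ → [ɢ] before /ʐ/; /k/ → [g] before /ɖ/; /p/ → [b] before /d͡ʒ/. In each pair only voicing changes, matching the following consonant, while place and manner stay constant.
The rule targets /ʈ/ (voiceless retroflex stop), which sits before the trigger /ɢ/ (voiced).
Changing only its voicing to voiced gives [ɖ] — the voiced retroflex stop.

[mɔɖɢuɸa]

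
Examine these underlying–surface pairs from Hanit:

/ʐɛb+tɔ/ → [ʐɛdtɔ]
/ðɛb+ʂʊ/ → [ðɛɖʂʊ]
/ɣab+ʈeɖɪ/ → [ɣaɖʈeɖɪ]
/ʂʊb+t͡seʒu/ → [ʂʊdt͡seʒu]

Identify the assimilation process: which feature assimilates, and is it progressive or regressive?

The segment that alternates is /b/, which surfaces as [d] when adjacent to /t/.
The change bilabial → alveolar matches the place of the following /t/, identifying this as place assimilation.
Manner and voice are unchanged, so the assimilation is partial, not total.
Checking the remaining alternations: /b/ → [ɖ] before /ʂ/ (bilabial → retroflex, matching retroflex); /b/ → [ɖ] before /ʈ/ (bilabial → retroflex, matching retroflex); /b/ → [d] before /t͡s/ (bilabial → alveolar, matching alveolar) — only place changes, and always toward the following segment.
The trigger is the following segment, so the direction is regressive (anticipatory).

regressive place assimilation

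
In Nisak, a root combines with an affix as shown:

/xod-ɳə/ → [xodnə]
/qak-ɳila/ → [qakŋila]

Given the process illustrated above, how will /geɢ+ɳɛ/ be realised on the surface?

The data show progressive place assimilation: /ɳ/ → [n] after /d/; /ɳ/ → [ŋ] after /k/. In each pair only place changes, matching the preceding consonant, while manner and voice stay constant.
The rule targets /ɳ/ (voiced retroflex nasal), which sits after the trigger /ɢ/ (uvular).
The voiced uvular nasal is [ɴ], so /ɳ/ → [ɴ].

[geɢɴɛ]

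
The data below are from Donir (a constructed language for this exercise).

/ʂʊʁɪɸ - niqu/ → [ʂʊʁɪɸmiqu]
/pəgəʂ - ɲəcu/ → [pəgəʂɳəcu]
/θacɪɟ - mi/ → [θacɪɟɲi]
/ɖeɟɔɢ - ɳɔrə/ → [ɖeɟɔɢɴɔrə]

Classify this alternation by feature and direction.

Comparing underlying and surface forms, /n/ → [m] is the alternation; the neighbouring /ɸ/ is constant.
The change alveolar → bilabial matches the place of the preceding /ɸ/, identifying this as place assimilation.
Manner and voice are unchanged, so the assimilation is partial, not total.
Checking the remaining alternations: /ɲ/ → [ɳ] after /ʂ/ (palatal → retroflex, matching retroflex); /m/ → [ɲ] after /ɟ/ (bilabial → palatal, matching palatal); /ɳ/ → [ɴ] after /ɢ/ (retroflex → uvular, matching uvular) — only place changes, and always toward the preceding segment.
Since the segment that changes follows the conditioning segment, the assimilation is progressive.

progressive place assimilation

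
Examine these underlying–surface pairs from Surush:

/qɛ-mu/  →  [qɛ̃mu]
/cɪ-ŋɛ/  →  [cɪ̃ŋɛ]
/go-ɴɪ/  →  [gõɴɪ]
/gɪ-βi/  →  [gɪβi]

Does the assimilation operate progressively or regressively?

regressive

The vowel /ɛ/ surfaces as nasalised [ɛ̃] next to the following nasal /m/ — it has acquired the [+nasal] feature of its neighbour.
The other forms show the same pattern: /ɪ/ → [ɪ̃] before /ŋ/; /o/ → [õ] before /ɴ/ — each time a vowel is nasalised next to a following nasal.
No change occurs in [gɪβi] because the vowel at the boundary is adjacent to an oral consonant, not a nasal (/ɪ/ next to /β/).
Because the conditioning nasal is to the right of the vowel that changes, the process is regressive (anticipatory).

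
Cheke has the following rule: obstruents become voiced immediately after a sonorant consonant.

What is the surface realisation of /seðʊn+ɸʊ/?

/ɸ/ is a voiceless bilabial fricative. The preceding trigger /n/ is voiced, so /ɸ/ must become voiced as well.
Changing only its voicing to voiced gives [β] — the voiced bilabial fricative.

[seðʊnβʊ]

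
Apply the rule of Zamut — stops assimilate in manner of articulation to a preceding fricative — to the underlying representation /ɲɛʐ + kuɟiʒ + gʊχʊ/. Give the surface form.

[ɲɛʐxuɟiʒɣʊχʊ]

The rule targets /k/ (voiceless velar stop), which sits after the trigger /ʐ/ (fricative).
Changing only its manner to fricative gives [x] — the voiceless velar fricative.
The same rule applies at the second boundary: /g/ → [ɣ] next to /ʒ/.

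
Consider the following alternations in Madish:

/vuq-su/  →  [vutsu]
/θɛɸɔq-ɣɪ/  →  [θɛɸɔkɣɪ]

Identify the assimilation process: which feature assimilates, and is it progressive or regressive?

Comparing underlying and surface forms, /q/ → [t] is the alternation; the neighbouring /s/ is constant.
/q/ is uvular while /s/ is alveolar; the output [t] is alveolar, matching the trigger — so the feature that spreads is place.
Manner and voice are unchanged, so the assimilation is partial, not total.
The same holds elsewhere in the data: /q/ → [k] before /ɣ/ (uvular → velar, matching velar) — only place changes, and always toward the following segment.
The trigger is the following segment, so the direction is regressive (anticipatory).

regressive place assimilation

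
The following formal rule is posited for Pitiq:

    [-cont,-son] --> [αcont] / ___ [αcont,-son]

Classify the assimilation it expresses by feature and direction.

regressive manner assimilation

The rule copies [cont] (continuancy) from the environment onto the target stops; since [±cont] encodes the stop/fricative manner contrast, the assimilating dimension is manner.
The conditioning segment sits to the right of the focus bar, meaning the trigger follows the segment that changes — regressive assimilation.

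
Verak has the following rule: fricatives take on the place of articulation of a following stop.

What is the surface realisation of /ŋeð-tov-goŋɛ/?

[ŋeztoɣgoŋɛ]

/ð/ is a voiced dental fricative. The following trigger /t/ is alveolar, so /ð/ must become alveolar as well.
A voiced alveolar fricative is [z], so the surface segment is [z].
At the second juncture, /v/ likewise becomes [ɣ] adjacent to /g/.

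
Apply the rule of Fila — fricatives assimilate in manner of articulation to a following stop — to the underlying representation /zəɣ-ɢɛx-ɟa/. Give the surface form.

[zəgɢɛkɟa]

The rule targets /ɣ/ (voiced velar fricative), which sits before the trigger /ɢ/ (stop).
A voiced velar stop is [g], so the surface segment is [g].
At the second juncture, /x/ likewise becomes [k] adjacent to /ɟ/.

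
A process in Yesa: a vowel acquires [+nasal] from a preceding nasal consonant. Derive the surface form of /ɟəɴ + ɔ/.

/ɔ/ sits next to the nasal /ɴ/ and is therefore nasalised to [ɔ̃].

[ɟəɴɔ̃]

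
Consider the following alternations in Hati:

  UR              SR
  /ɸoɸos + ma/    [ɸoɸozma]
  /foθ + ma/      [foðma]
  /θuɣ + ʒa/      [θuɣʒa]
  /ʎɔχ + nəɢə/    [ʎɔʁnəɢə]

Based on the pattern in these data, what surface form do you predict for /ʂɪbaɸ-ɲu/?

[ʂɪbaβɲu]

The data show regressive voicing assimilation: /s/ → [z] before /m/; /θ/ → [ð] before /m/; /χ/ → [ʁ] before /n/. In each pair only voicing changes, matching the following consonant, while place and manner stay constant.
Nothing changes in [θuɣʒa]: there the adjacent consonants already agree in voicing (/ɣ/ and /ʒ/ are both voiced), so this form is consistent with the same rule.
The rule targets /ɸ/ (voiceless bilabial fricative), which sits before the trigger /ɲ/ (voiced).
The voiced bilabial fricative is [β], so /ɸ/ → [β].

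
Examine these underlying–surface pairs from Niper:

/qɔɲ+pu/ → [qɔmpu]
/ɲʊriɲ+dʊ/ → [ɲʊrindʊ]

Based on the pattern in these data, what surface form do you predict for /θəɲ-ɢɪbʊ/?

[θəɴɢɪbʊ]

The data show regressive place assimilation: /ɲ/ → [m] before /p/; /ɲ/ → [n] before /d/. In each pair only place changes, matching the following consonant, while manner and voice stay constant.
The rule targets /ɲ/ (voiced palatal nasal), which sits before the trigger /ɢ/ (uvular).
A voiced uvular nasal is [ɴ], so the surface segment is [ɴ].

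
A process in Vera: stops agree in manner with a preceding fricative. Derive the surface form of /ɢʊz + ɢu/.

[ɢʊzʁu]

The rule targets /ɢ/ (voiced uvular stop), which sits after the trigger /z/ (fricative).
The voiced uvular fricative is [ʁ], so /ɢ/ → [ʁ].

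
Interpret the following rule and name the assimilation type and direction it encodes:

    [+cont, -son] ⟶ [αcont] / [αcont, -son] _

progressive manner assimilation

The shared variable α links the value of [cont] on the target to that of the neighbouring obstruent. [cont] distinguishes stops from fricatives — a manner-of-articulation feature — so this is manner assimilation.
Since the environment is written before the underscore, the trigger precedes the target; the direction is progressive.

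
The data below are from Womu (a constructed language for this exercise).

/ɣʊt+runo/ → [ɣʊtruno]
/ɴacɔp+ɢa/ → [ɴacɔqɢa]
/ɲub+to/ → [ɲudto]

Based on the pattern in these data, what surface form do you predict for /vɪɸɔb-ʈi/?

The data show regressive place assimilation: /p/ → [q] before /ɢ/; /b/ → [d] before /t/. In each pair only place changes, matching the following consonant, while manner and voice stay constant.
Nothing changes in [ɣʊtruno]: there the adjacent consonants already agree in place (/t/ and /r/ are both alveolar), so this form is consistent with the same rule.
/b/ is a voiced bilabial stop. The following trigger /ʈ/ is retroflex, so /b/ must become retroflex as well.
Changing only its place to retroflex gives [ɖ] — the voiced retroflex stop.

[vɪɸɔɖʈi]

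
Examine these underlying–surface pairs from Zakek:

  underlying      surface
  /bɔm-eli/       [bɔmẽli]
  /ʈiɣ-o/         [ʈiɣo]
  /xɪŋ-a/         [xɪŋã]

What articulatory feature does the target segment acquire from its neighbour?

The vowel /e/ surfaces as nasalised [ẽ] next to the preceding nasal /m/ — it has acquired the [+nasal] feature of its neighbour.
The other form shows the same pattern: /a/ → [ã] after /ŋ/ — each time a vowel is nasalised next to a preceding nasal.
No change occurs in [ʈiɣo] because the vowel at the boundary is adjacent to an oral consonant, not a nasal (/o/ next to /ɣ/).

nasality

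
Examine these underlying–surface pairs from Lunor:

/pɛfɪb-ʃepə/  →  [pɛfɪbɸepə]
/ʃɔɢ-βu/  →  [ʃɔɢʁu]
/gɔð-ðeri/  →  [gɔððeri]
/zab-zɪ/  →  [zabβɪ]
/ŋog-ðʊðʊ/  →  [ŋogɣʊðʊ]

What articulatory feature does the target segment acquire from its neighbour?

place

The segment that alternates is /ʃ/, which surfaces as [ɸ] when adjacent to /b/.
/ʃ/ is postalveolar while /b/ is bilabial; the output [ɸ] is bilabial, matching the trigger — so the feature that spreads is place.
Checking the remaining alternations: /β/ → [ʁ] after /ɢ/ (bilabial → uvular, matching uvular); /z/ → [β] after /b/ (alveolar → bilabial, matching bilabial); /ð/ → [ɣ] after /g/ (dental → velar, matching velar) — only place changes, and always toward the preceding segment.
No alternation appears in [gɔððeri]: there the adjacent consonants already agree in place (/ð/ and /ð/ are both dental), so this form is consistent with the same rule.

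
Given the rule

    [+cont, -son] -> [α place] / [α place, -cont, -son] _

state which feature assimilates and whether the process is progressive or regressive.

The rule copies the place features (abbreviated [place]) from the environment onto the target, so the assimilating feature is place.
Since the environment is written before the underscore, the trigger precedes the target; the direction is progressive.

progressive place assimilation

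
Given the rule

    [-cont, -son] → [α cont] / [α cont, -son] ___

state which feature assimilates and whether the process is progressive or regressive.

progressive manner assimilation

The rule copies [cont] (continuancy) from the environment onto the target stops; since [±cont] encodes the stop/fricative manner contrast, the assimilating dimension is manner.
The conditioning segment sits to the left of the focus bar, meaning the trigger precedes the segment that changes — progressive assimilation.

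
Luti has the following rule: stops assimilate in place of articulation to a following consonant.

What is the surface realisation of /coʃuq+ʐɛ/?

/q/ is a voiceless uvular stop. The following trigger /ʐ/ is retroflex, so /q/ must become retroflex as well.
A voiceless retroflex stop is [ʈ], so the surface segment is [ʈ].

[coʃuʈʐɛ]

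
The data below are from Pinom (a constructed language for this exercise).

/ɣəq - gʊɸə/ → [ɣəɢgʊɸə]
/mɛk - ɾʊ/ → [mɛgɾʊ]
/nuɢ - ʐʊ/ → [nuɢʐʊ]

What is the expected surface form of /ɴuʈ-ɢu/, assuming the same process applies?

[ɴuɖɢu]

The data show regressive voicing assimilation: /q/ → [ɢ] before /g/; /k/ → [g] before /ɾ/. In each pair only voicing changes, matching the following consonant, while place and manner stay constant.
Nothing changes in [nuɢʐʊ]: there the adjacent consonants already agree in voicing (/ɢ/ and /ʐ/ are both voiced), so this form is consistent with the same rule.
/ʈ/ is a voiceless retroflex stop. The following trigger /ɢ/ is voiced, so /ʈ/ must become voiced as well.
Changing only its voicing to voiced gives [ɖ] — the voiced retroflex stop.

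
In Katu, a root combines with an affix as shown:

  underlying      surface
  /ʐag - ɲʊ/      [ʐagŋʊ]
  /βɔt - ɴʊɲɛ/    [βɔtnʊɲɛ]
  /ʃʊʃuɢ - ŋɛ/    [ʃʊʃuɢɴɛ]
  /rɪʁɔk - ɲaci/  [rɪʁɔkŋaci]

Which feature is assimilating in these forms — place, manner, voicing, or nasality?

place

Underlying /ɲ/ is realised as [ŋ] next to /g/; /g/ itself does not change.
/ɲ/ is palatal while /g/ is velar; the output [ŋ] is velar, matching the trigger — so the feature that spreads is place.
Checking the remaining alternations: /ɴ/ → [n] after /t/ (uvular → alveolar, matching alveolar); /ŋ/ → [ɴ] after /ɢ/ (velar → uvular, matching uvular); /ɲ/ → [ŋ] after /k/ (palatal → velar, matching velar) — only place changes, and always toward the preceding segment.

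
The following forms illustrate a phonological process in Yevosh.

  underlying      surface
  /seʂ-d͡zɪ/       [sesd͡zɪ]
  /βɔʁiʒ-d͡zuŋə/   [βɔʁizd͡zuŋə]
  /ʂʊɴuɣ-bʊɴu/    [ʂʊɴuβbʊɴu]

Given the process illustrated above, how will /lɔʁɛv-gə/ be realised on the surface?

The data show regressive place assimilation: /ʂ/ → [s] before /d͡z/; /ʒ/ → [z] before /d͡z/; /ɣ/ → [β] before /b/. In each pair only place changes, matching the following consonant, while manner and voice stay constant.
The rule targets /v/ (voiced labiodental fricative), which sits before the trigger /g/ (velar).
A voiced velar fricative is [ɣ], so the surface segment is [ɣ].

[lɔʁɛɣgə]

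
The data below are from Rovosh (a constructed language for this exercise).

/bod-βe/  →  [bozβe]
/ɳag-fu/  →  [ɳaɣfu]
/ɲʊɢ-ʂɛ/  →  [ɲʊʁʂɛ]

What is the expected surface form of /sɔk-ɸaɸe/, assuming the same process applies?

The data show regressive manner assimilation: /d/ → [z] before /β/; /g/ → [ɣ] before /f/; /ɢ/ → [ʁ] before /ʂ/. In each pair only manner changes, matching the following consonant, while place and voice stay constant.
The rule targets /k/ (voiceless velar stop), which sits before the trigger /ɸ/ (fricative).
Changing only its manner to fricative gives [x] — the voiceless velar fricative.

[sɔxɸaɸe]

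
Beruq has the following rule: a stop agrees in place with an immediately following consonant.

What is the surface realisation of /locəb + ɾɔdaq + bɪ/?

The rule targets /b/ (voiced bilabial stop), which sits before the trigger /ɾ/ (alveolar).
Changing only its place to alveolar gives [d] — the voiced alveolar stop.
At the second juncture, /q/ likewise becomes [p] adjacent to /b/.

[locədɾɔdapbɪ]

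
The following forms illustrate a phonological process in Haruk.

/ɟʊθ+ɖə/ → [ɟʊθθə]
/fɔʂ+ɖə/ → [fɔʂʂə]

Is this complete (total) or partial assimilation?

The segment that alternates is /ɖ/, which surfaces as [θ] when adjacent to /θ/.
The output [θ] is identical to the trigger /θ/ — every feature (place, manner, voicing) has been copied — so this is total assimilation.
The other form behaves the same way: /ɖ/ → [ʂ] after /ʂ/ — in each case the output is a copy of the preceding consonant.

total assimilation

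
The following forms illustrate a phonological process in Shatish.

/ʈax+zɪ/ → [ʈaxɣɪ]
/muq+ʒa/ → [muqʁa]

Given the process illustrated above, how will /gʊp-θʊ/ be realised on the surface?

[gʊpɸʊ]

The data show progressive place assimilation: /z/ → [ɣ] after /x/; /ʒ/ → [ʁ] after /q/. In each pair only place changes, matching the preceding consonant, while manner and voice stay constant.
The rule targets /θ/ (voiceless dental fricative), which sits after the trigger /p/ (bilabial).
Changing only its place to bilabial gives [ɸ] — the voiceless bilabial fricative.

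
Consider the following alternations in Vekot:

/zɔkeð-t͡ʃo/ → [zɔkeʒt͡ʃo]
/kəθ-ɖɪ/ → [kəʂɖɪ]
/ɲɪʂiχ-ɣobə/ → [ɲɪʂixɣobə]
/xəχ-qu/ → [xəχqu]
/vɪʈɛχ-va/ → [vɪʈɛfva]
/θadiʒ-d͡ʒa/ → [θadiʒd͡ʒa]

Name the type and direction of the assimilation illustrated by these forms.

Comparing underlying and surface forms, /ð/ → [ʒ] is the alternation; the neighbouring /t͡ʃ/ is constant.
The change dental → postalveolar matches the place of the following /t͡ʃ/, identifying this as place assimilation.
Manner and voice are unchanged, so the assimilation is partial, not total.
The same holds elsewhere in the data: /θ/ → [ʂ] before /ɖ/ (dental → retroflex, matching retroflex); /χ/ → [x] before /ɣ/ (uvular → velar, matching velar); /χ/ → [f] before /v/ (uvular → labiodental, matching labiodental) — only place changes, and always toward the following segment.
No alternation appears in [xəχqu], [θadiʒd͡ʒa]: there the adjacent consonants already agree in place (/χ/ and /q/ are both uvular; /ʒ/ and /d͡ʒ/ are both postalveolar), so these forms are consistent with the same rule.
The trigger is the following segment, so the direction is regressive (anticipatory).

regressive place assimilation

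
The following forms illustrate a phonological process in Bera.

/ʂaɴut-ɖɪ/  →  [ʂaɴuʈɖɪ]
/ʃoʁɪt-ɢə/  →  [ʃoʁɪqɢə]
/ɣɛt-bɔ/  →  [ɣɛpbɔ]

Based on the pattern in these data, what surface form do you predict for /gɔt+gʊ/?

The data show regressive place assimilation: /t/ → [ʈ] before /ɖ/; /t/ → [q] before /ɢ/; /t/ → [p] before /b/. In each pair only place changes, matching the following consonant, while manner and voice stay constant.
The rule targets /t/ (voiceless alveolar stop), which sits before the trigger /g/ (velar).
Changing only its place to velar gives [k] — the voiceless velar stop.

[gɔkgʊ]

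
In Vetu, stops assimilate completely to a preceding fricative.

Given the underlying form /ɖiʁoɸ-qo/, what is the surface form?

[ɖiʁoɸɸo]

/q/ is the segment targeted by the rule; it sits immediately after /ɸ/, so it assimilates completely and surfaces as [ɸ].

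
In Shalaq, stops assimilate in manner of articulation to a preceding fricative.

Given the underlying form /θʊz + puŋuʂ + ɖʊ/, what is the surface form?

[θʊzɸuŋuʂʐʊ]

The rule targets /p/ (voiceless bilabial stop), which sits after the trigger /z/ (fricative).
A voiceless bilabial fricative is [ɸ], so the surface segment is [ɸ].
The same rule applies at the second boundary: /ɖ/ → [ʐ] next to /ʂ/.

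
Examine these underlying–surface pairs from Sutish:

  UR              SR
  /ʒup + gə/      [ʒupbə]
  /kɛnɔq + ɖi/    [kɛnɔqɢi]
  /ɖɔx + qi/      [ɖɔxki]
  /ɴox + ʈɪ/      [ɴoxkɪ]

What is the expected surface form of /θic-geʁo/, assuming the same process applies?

The data show progressive place assimilation: /g/ → [b] after /p/; /ɖ/ → [ɢ] after /q/; /q/ → [k] after /x/; /ʈ/ → [k] after /x/. In each pair only place changes, matching the preceding consonant, while manner and voice stay constant.
/g/ is a voiced velar stop. The preceding trigger /c/ is palatal, so /g/ must become palatal as well.
The voiced palatal stop is [ɟ], so /g/ → [ɟ].

[θicɟeʁo]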